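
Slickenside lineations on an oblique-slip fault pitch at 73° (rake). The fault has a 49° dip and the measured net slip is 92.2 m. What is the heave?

57.8 m

dip-slip = net slip × sin(rake) = 92.2 m × sin(73°) = 88.17 m
heave = dip-slip × cos(dip) = 88.17 × cos(49°) = 57.8 m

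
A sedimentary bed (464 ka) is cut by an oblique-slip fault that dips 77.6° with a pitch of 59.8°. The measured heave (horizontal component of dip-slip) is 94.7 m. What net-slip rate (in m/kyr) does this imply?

1.10 m/kyr

dip-slip = heave / cos(dip) = 94.7 / cos(77.6°) = 441 m
net slip = dip-slip / sin(rake) = 441 / sin(59.8°) = 510.3 m
rate = 510.3 m / 464 ka = 0.00110 m/yr = 1.10 m/kyr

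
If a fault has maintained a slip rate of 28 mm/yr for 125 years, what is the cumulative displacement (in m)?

slip = rate × time = 28 mm/yr × 125 years = 3.50 m

3.50 m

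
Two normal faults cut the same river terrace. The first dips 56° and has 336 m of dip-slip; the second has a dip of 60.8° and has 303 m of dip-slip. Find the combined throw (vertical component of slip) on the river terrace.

throw_A = 336 × sin(56°) = 278.6 m
throw_B = 303 × sin(60.8°) = 264.5 m
total = 278.6 + 264.5 = 543 m

543 m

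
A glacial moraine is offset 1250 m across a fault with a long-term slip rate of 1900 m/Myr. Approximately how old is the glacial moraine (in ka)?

658 ka

age = offset / rate = 1250 m / (1900 m/Myr) = 658000 yr = 658 ka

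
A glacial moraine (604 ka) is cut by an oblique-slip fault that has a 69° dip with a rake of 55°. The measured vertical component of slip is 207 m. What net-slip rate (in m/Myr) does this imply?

448 m/Myr

dip-slip = throw / sin(dip) = 207 / sin(69°) = 221.7 m
net slip = dip-slip / sin(rake) = 221.7 / sin(55°) = 270.7 m
rate = 270.7 m / 604 ka = 0.000448 m/yr = 448 m/Myr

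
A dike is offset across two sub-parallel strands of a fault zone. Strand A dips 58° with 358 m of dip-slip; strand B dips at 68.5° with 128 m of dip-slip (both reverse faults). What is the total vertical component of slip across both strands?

throw_A = 358 × sin(58°) = 303.6 m
throw_B = 128 × sin(68.5°) = 119.1 m
total = 303.6 + 119.1 = 423 m

423 m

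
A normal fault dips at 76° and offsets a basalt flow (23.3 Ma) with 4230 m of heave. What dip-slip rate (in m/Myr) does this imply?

750 m/Myr

dip-slip = heave / cos(dip) = 4230 m / cos(76°) = 17480 m
rate = 17480 m / 23.3 Ma = 0.000750 m/yr = 750 m/Myr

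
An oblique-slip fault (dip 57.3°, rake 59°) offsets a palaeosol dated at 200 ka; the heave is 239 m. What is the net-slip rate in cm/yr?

dip-slip = heave / cos(dip) = 239 / cos(57.3°) = 442.4 m
net slip = dip-slip / sin(rake) = 442.4 / sin(59°) = 516.1 m
rate = 516.1 m / 200 ka = 0.00258 m/yr = 0.258 cm/yr

0.258 cm/yr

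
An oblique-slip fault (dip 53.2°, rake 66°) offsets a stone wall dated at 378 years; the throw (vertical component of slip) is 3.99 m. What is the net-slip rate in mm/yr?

14.4 mm/yr

dip-slip = throw / sin(dip) = 3.99 / sin(53.2°) = 4.983 m
net slip = dip-slip / sin(rake) = 4.983 / sin(66°) = 5.455 m
rate = 5.455 m / 378 years = 0.0144 m/yr = 14.4 mm/yr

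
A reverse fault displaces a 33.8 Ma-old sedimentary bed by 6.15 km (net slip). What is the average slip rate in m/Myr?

182 m/Myr

rate = 6.15 km / 33.8 Ma = 0.000182 m/yr = 182 m/Myr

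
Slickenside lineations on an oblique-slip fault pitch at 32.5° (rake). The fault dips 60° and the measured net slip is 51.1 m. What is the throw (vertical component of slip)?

23.8 m

dip-slip = net slip × sin(rake) = 51.1 m × sin(32.5°) = 27.46 m
throw = dip-slip × sin(dip) = 27.46 × sin(60°) = 23.8 m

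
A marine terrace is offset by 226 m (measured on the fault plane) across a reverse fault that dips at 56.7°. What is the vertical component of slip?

189 m

throw = dip-slip × sin(dip) = 226 m × sin(56.7°) = 189 m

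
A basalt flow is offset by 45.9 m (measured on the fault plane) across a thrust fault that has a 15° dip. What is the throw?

11.9 m

throw = dip-slip × sin(dip) = 45.9 m × sin(15°) = 11.9 m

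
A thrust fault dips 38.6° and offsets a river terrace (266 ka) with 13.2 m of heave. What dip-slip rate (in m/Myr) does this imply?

63.5 m/Myr

dip-slip = heave / cos(dip) = 13.2 m / cos(38.6°) = 16.89 m
rate = 16.89 m / 266 ka = 0.0000635 m/yr = 63.5 m/Myr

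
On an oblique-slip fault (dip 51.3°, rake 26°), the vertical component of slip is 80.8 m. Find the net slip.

dip-slip = throw / sin(dip) = 80.8 / sin(51.3°) = 103.5 m
net slip = dip-slip / sin(rake) = 103.5 / sin(26°) = 236 m

236 m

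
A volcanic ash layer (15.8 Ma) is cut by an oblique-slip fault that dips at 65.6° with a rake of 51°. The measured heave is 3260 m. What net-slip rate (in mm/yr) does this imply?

dip-slip = heave / cos(dip) = 3260 / cos(65.6°) = 7891 m
net slip = dip-slip / sin(rake) = 7891 / sin(51°) = 10150 m
rate = 10150 m / 15.8 Ma = 0.000643 m/yr = 0.643 mm/yr

0.643 mm/yr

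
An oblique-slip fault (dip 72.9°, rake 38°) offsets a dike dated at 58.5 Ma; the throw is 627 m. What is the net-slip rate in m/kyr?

dip-slip = throw / sin(dip) = 627 / sin(72.9°) = 656 m
net slip = dip-slip / sin(rake) = 656 / sin(38°) = 1066 m
rate = 1066 m / 58.5 Ma = 0.0000182 m/yr = 0.0182 m/kyr

0.0182 m/kyr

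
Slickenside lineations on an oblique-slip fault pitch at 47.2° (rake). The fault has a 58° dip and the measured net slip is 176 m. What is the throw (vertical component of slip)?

110 m

dip-slip = net slip × sin(rake) = 176 m × sin(47.2°) = 129.1 m
throw = dip-slip × sin(dip) = 129.1 × sin(58°) = 110 m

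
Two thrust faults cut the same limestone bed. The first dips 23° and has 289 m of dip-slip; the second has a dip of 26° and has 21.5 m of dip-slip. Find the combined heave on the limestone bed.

285 m

heave_A = 289 × cos(23°) = 266 m
heave_B = 21.5 × cos(26°) = 19.32 m
total = 266 + 19.32 = 285 m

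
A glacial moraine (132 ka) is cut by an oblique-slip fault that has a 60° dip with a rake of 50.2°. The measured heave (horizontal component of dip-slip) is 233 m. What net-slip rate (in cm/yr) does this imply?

dip-slip = heave / cos(dip) = 233 / cos(60°) = 466 m
net slip = dip-slip / sin(rake) = 466 / sin(50.2°) = 606.5 m
rate = 606.5 m / 132 ka = 0.00460 m/yr = 0.460 cm/yr

0.460 cm/yr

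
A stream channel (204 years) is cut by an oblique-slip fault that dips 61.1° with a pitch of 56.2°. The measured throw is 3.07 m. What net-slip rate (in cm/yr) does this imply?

2.07 cm/yr

dip-slip = throw / sin(dip) = 3.07 / sin(61.1°) = 3.507 m
net slip = dip-slip / sin(rake) = 3.507 / sin(56.2°) = 4.220 m
rate = 4.220 m / 204 years = 0.0207 m/yr = 2.07 cm/yr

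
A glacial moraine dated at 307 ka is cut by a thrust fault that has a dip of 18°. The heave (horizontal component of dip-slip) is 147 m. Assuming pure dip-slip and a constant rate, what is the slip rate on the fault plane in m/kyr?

dip-slip = heave / cos(dip) = 147 m / cos(18°) = 154.6 m
rate = 154.6 m / 307 ka = 0.000503 m/yr = 0.503 m/kyr

0.503 m/kyr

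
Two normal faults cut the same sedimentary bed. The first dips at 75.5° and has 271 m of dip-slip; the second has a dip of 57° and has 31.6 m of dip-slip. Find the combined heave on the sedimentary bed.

85.1 m

heave_A = 271 × cos(75.5°) = 67.85 m
heave_B = 31.6 × cos(57°) = 17.21 m
total = 67.85 + 17.21 = 85.1 m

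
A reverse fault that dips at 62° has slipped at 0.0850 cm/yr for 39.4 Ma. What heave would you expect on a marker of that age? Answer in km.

dip-slip = rate × time = 0.0850 cm/yr × 39.4 Ma = 33490 m
heave = dip-slip × cos(dip) = 33490 × cos(62°) = 15700 m = 15.7 km

15.7 km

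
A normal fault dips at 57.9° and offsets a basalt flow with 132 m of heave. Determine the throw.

210 m

throw = heave × tan(dip) = 132 × tan(57.9°) = 210 m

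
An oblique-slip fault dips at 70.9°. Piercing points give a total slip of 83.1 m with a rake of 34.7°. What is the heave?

15.5 m

dip-slip = net slip × sin(rake) = 83.1 m × sin(34.7°) = 47.31 m
heave = dip-slip × cos(dip) = 47.31 × cos(70.9°) = 15.5 m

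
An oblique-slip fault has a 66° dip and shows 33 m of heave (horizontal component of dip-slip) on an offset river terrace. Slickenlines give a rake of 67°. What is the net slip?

dip-slip = heave / cos(dip) = 33 / cos(66°) = 81.13 m
net slip = dip-slip / sin(rake) = 81.13 / sin(67°) = 88.1 m

88.1 m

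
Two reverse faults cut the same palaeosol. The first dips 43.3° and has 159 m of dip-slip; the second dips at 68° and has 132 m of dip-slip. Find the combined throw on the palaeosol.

231 m

throw_A = 159 × sin(43.3°) = 109 m
throw_B = 132 × sin(68°) = 122.4 m
total = 109 + 122.4 = 231 m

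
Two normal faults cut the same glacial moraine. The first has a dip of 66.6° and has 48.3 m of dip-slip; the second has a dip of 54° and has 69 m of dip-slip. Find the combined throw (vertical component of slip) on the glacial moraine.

100 m

throw_A = 48.3 × sin(66.6°) = 44.33 m
throw_B = 69 × sin(54°) = 55.82 m
total = 44.33 + 55.82 = 100 m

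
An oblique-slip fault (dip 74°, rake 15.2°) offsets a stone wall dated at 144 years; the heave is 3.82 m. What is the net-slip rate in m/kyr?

367 m/kyr

dip-slip = heave / cos(dip) = 3.82 / cos(74°) = 13.86 m
net slip = dip-slip / sin(rake) = 13.86 / sin(15.2°) = 52.86 m
rate = 52.86 m / 144 years = 0.367 m/yr = 367 m/kyr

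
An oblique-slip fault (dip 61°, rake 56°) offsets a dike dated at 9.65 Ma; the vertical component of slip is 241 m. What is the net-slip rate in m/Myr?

dip-slip = throw / sin(dip) = 241 / sin(61°) = 275.5 m
net slip = dip-slip / sin(rake) = 275.5 / sin(56°) = 332.4 m
rate = 332.4 m / 9.65 Ma = 0.0000344 m/yr = 34.4 m/Myr

34.4 m/Myr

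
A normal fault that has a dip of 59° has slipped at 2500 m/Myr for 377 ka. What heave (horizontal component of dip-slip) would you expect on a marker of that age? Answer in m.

485 m

dip-slip = rate × time = 2500 m/Myr × 377 ka = 942.5 m
heave = dip-slip × cos(dip) = 942.5 × cos(59°) = 485 m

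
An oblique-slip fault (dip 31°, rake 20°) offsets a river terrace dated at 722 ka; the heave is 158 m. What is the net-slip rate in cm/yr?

dip-slip = heave / cos(dip) = 158 / cos(31°) = 184.3 m
net slip = dip-slip / sin(rake) = 184.3 / sin(20°) = 538.9 m
rate = 538.9 m / 722 ka = 0.000746 m/yr = 0.0746 cm/yr

0.0746 cm/yr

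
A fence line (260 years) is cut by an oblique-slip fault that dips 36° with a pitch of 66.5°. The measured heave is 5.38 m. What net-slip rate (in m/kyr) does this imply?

dip-slip = heave / cos(dip) = 5.38 / cos(36°) = 6.650 m
net slip = dip-slip / sin(rake) = 6.650 / sin(66.5°) = 7.251 m
rate = 7.251 m / 260 years = 0.0279 m/yr = 27.9 m/kyr

27.9 m/kyr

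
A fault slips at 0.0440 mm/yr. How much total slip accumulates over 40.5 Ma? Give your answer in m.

slip = rate × time = 0.0440 mm/yr × 40.5 Ma = 1780 m

1780 m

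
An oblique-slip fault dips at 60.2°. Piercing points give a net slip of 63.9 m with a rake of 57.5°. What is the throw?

46.8 m

dip-slip = net slip × sin(rake) = 63.9 m × sin(57.5°) = 53.89 m
throw = dip-slip × sin(dip) = 53.89 × sin(60.2°) = 46.8 m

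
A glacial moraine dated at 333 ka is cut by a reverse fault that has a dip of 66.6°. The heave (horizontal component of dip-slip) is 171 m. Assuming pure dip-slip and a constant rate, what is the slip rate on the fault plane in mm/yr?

dip-slip = heave / cos(dip) = 171 m / cos(66.6°) = 430.6 m
rate = 430.6 m / 333 ka = 0.00129 m/yr = 1.29 mm/yr

1.29 mm/yr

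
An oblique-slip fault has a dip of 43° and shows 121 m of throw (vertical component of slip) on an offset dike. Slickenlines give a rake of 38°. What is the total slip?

288 m

dip-slip = throw / sin(dip) = 121 / sin(43°) = 177.4 m
net slip = dip-slip / sin(rake) = 177.4 / sin(38°) = 288 m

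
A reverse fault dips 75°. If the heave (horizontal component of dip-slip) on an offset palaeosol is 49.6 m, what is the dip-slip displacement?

dip-slip = heave / cos(dip) = 49.6 / cos(75°) = 192 m

192 m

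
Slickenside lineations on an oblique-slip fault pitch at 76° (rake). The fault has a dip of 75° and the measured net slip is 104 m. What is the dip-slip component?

101 m

dip-slip = net slip × sin(rake) = 104 m × sin(76°) = 101 m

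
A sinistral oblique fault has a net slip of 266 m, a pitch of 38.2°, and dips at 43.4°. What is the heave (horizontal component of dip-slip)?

dip-slip = net slip × sin(rake) = 266 m × sin(38.2°) = 164.5 m
heave = dip-slip × cos(dip) = 164.5 × cos(43.4°) = 120 m

120 m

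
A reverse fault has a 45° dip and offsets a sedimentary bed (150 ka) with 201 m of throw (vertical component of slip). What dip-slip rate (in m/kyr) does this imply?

1.90 m/kyr

dip-slip = throw / sin(dip) = 201 m / sin(45°) = 284.3 m
rate = 284.3 m / 150 ka = 0.00190 m/yr = 1.90 m/kyr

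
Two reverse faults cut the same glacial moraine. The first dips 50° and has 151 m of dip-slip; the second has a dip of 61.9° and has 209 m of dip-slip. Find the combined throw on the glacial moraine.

throw_A = 151 × sin(50°) = 115.7 m
throw_B = 209 × sin(61.9°) = 184.4 m
total = 115.7 + 184.4 = 300 m

300 m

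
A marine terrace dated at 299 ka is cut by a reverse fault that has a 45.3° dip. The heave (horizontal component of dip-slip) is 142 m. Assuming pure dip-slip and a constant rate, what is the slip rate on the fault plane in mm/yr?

0.675 mm/yr

dip-slip = heave / cos(dip) = 142 m / cos(45.3°) = 201.9 m
rate = 201.9 m / 299 ka = 0.000675 m/yr = 0.675 mm/yr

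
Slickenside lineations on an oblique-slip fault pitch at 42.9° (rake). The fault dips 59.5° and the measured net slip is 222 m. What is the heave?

76.7 m

dip-slip = net slip × sin(rake) = 222 m × sin(42.9°) = 151.1 m
heave = dip-slip × cos(dip) = 151.1 × cos(59.5°) = 76.7 m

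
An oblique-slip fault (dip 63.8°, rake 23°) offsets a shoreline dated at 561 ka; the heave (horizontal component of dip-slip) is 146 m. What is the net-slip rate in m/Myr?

dip-slip = heave / cos(dip) = 146 / cos(63.8°) = 330.7 m
net slip = dip-slip / sin(rake) = 330.7 / sin(23°) = 846.3 m
rate = 846.3 m / 561 ka = 0.00151 m/yr = 1510 m/Myr

1510 m/Myr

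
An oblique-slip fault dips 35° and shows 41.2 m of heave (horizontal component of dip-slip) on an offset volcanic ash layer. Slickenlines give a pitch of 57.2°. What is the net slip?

dip-slip = heave / cos(dip) = 41.2 / cos(35°) = 50.30 m
net slip = dip-slip / sin(rake) = 50.30 / sin(57.2°) = 59.8 m

59.8 m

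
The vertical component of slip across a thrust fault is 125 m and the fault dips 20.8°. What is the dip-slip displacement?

dip-slip = throw / sin(dip) = 125 / sin(20.8°) = 352 m

352 m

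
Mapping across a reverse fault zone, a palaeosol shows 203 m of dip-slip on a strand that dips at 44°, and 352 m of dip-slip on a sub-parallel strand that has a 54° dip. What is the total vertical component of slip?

426 m

throw_A = 203 × sin(44°) = 141 m
throw_B = 352 × sin(54°) = 284.8 m
total = 141 + 284.8 = 426 m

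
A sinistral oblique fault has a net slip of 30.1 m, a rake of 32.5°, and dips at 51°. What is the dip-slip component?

16.2 m

dip-slip = net slip × sin(rake) = 30.1 m × sin(32.5°) = 16.2 m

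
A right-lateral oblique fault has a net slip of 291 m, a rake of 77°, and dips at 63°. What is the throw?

253 m

dip-slip = net slip × sin(rake) = 291 m × sin(77°) = 283.5 m
throw = dip-slip × sin(dip) = 283.5 × sin(63°) = 253 m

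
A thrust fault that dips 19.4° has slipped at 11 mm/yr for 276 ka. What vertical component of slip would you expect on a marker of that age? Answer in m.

dip-slip = rate × time = 11 mm/yr × 276 ka = 3036 m
throw = dip-slip × sin(dip) = 3036 × sin(19.4°) = 1010 m

1010 m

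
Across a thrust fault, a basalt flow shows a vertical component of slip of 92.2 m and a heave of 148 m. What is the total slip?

net slip = √(throw² + heave²) = √(92.2² + 148²) = 174 m

174 m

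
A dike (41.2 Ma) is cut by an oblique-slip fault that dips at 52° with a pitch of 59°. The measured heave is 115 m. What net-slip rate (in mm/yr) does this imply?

dip-slip = heave / cos(dip) = 115 / cos(52°) = 186.8 m
net slip = dip-slip / sin(rake) = 186.8 / sin(59°) = 217.9 m
rate = 217.9 m / 41.2 Ma = 0.00000529 m/yr = 0.00529 mm/yr

0.00529 mm/yr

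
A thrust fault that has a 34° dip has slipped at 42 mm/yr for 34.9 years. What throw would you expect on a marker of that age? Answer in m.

0.820 m

dip-slip = rate × time = 42 mm/yr × 34.9 years = 1.466 m
throw = dip-slip × sin(dip) = 1.466 × sin(34°) = 0.820 m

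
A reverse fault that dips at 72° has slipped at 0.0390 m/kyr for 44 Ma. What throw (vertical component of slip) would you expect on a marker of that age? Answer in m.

dip-slip = rate × time = 0.0390 m/kyr × 44 Ma = 1716 m
throw = dip-slip × sin(dip) = 1716 × sin(72°) = 1630 m

1630 m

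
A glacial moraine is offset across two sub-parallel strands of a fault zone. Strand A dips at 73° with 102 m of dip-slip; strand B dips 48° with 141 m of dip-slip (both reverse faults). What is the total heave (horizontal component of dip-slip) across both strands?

heave_A = 102 × cos(73°) = 29.82 m
heave_B = 141 × cos(48°) = 94.35 m
total = 29.82 + 94.35 = 124 m

124 m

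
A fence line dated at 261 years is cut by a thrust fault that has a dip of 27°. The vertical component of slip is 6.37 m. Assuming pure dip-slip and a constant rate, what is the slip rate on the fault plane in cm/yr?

5.38 cm/yr

dip-slip = throw / sin(dip) = 6.37 m / sin(27°) = 14.03 m
rate = 14.03 m / 261 years = 0.0538 m/yr = 5.38 cm/yr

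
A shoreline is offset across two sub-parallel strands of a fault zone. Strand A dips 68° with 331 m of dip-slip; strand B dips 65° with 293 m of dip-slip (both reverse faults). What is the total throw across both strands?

572 m

throw_A = 331 × sin(68°) = 306.9 m
throw_B = 293 × sin(65°) = 265.5 m
total = 306.9 + 265.5 = 572 m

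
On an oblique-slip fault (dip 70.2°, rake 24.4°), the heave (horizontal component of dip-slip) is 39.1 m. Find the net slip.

dip-slip = heave / cos(dip) = 39.1 / cos(70.2°) = 115.4 m
net slip = dip-slip / sin(rake) = 115.4 / sin(24.4°) = 279 m

279 m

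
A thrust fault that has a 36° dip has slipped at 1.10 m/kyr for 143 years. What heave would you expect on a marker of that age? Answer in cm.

dip-slip = rate × time = 1.10 m/kyr × 143 years = 0.1573 m
heave = dip-slip × cos(dip) = 0.1573 × cos(36°) = 0.127 m = 12.7 cm

12.7 cm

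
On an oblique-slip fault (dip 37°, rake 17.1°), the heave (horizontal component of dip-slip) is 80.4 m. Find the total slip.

342 m

dip-slip = heave / cos(dip) = 80.4 / cos(37°) = 100.7 m
net slip = dip-slip / sin(rake) = 100.7 / sin(17.1°) = 342 m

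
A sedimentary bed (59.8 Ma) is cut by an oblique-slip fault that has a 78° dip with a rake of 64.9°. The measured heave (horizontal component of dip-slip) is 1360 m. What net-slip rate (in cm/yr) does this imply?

dip-slip = heave / cos(dip) = 1360 / cos(78°) = 6541 m
net slip = dip-slip / sin(rake) = 6541 / sin(64.9°) = 7223 m
rate = 7223 m / 59.8 Ma = 0.000121 m/yr = 0.0121 cm/yr

0.0121 cm/yr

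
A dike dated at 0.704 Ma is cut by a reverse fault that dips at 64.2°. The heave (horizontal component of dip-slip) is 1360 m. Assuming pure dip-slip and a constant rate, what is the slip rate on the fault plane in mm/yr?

4.44 mm/yr

dip-slip = heave / cos(dip) = 1360 m / cos(64.2°) = 3125 m
rate = 3125 m / 0.704 Ma = 0.00444 m/yr = 4.44 mm/yr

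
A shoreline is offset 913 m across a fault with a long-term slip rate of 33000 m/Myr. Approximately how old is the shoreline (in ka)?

27.7 ka

age = offset / rate = 913 m / (33000 m/Myr) = 27700 yr = 27.7 ka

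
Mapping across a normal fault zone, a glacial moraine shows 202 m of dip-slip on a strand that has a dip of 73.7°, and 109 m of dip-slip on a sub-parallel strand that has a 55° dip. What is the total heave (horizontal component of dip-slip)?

heave_A = 202 × cos(73.7°) = 56.69 m
heave_B = 109 × cos(55°) = 62.52 m
total = 56.69 + 62.52 = 119 m

119 m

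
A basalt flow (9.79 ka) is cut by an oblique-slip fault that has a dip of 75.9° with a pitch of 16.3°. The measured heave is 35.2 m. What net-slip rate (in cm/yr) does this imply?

5.26 cm/yr

dip-slip = heave / cos(dip) = 35.2 / cos(75.9°) = 144.5 m
net slip = dip-slip / sin(rake) = 144.5 / sin(16.3°) = 514.8 m
rate = 514.8 m / 9.79 ka = 0.0526 m/yr = 5.26 cm/yr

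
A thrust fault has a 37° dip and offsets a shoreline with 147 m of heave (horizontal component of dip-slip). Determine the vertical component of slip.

throw = heave × tan(dip) = 147 × tan(37°) = 111 m

111 m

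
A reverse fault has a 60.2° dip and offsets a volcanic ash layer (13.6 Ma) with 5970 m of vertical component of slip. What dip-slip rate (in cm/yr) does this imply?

dip-slip = throw / sin(dip) = 5970 m / sin(60.2°) = 6880 m
rate = 6880 m / 13.6 Ma = 0.000506 m/yr = 0.0506 cm/yr

0.0506 cm/yr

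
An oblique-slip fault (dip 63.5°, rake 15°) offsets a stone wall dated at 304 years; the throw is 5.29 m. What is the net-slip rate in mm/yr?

75.1 mm/yr

dip-slip = throw / sin(dip) = 5.29 / sin(63.5°) = 5.911 m
net slip = dip-slip / sin(rake) = 5.911 / sin(15°) = 22.84 m
rate = 22.84 m / 304 years = 0.0751 m/yr = 75.1 mm/yr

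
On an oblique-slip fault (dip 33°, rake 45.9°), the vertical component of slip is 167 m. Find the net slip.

427 m

dip-slip = throw / sin(dip) = 167 / sin(33°) = 306.6 m
net slip = dip-slip / sin(rake) = 306.6 / sin(45.9°) = 427 m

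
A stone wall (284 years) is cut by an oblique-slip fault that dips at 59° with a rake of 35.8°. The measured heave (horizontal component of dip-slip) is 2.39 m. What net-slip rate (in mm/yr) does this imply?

27.9 mm/yr

dip-slip = heave / cos(dip) = 2.39 / cos(59°) = 4.640 m
net slip = dip-slip / sin(rake) = 4.640 / sin(35.8°) = 7.933 m
rate = 7.933 m / 284 years = 0.0279 m/yr = 27.9 mm/yr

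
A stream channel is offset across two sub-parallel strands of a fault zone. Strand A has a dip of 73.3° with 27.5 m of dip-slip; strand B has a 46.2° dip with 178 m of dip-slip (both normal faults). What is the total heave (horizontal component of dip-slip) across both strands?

heave_A = 27.5 × cos(73.3°) = 7.902 m
heave_B = 178 × cos(46.2°) = 123.2 m
total = 7.902 + 123.2 = 131 m

131 m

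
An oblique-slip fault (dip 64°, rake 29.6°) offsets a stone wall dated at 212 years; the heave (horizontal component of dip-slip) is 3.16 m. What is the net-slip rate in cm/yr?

dip-slip = heave / cos(dip) = 3.16 / cos(64°) = 7.209 m
net slip = dip-slip / sin(rake) = 7.209 / sin(29.6°) = 14.59 m
rate = 14.59 m / 212 years = 0.0688 m/yr = 6.88 cm/yr

6.88 cm/yr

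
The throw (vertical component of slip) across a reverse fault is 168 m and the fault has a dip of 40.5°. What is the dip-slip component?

dip-slip = throw / sin(dip) = 168 / sin(40.5°) = 259 m

259 m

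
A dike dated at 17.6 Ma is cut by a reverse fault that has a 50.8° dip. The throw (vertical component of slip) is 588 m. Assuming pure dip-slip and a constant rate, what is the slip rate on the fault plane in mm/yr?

0.0431 mm/yr

dip-slip = throw / sin(dip) = 588 m / sin(50.8°) = 758.8 m
rate = 758.8 m / 17.6 Ma = 0.0000431 m/yr = 0.0431 mm/yr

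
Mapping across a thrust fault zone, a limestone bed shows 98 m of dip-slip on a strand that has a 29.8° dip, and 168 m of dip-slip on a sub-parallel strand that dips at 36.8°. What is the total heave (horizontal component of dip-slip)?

heave_A = 98 × cos(29.8°) = 85.04 m
heave_B = 168 × cos(36.8°) = 134.5 m
total = 85.04 + 134.5 = 220 m

220 m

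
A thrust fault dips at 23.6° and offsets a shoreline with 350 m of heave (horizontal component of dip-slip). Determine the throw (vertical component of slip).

throw = heave × tan(dip) = 350 × tan(23.6°) = 153 m

153 m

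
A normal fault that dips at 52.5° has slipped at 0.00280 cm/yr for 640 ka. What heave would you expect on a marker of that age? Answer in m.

10.9 m

dip-slip = rate × time = 0.00280 cm/yr × 640 ka = 17.92 m
heave = dip-slip × cos(dip) = 17.92 × cos(52.5°) = 10.9 m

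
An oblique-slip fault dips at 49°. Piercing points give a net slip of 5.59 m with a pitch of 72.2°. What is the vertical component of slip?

4.02 m

dip-slip = net slip × sin(rake) = 5.59 m × sin(72.2°) = 5.322 m
throw = dip-slip × sin(dip) = 5.322 × sin(49°) = 4.02 m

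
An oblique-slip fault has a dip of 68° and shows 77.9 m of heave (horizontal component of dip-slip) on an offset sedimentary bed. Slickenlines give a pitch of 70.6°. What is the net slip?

dip-slip = heave / cos(dip) = 77.9 / cos(68°) = 208 m
net slip = dip-slip / sin(rake) = 208 / sin(70.6°) = 220 m

220 m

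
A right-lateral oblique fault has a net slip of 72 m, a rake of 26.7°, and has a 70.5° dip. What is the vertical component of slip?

30.5 m

dip-slip = net slip × sin(rake) = 72 m × sin(26.7°) = 32.35 m
throw = dip-slip × sin(dip) = 32.35 × sin(70.5°) = 30.5 m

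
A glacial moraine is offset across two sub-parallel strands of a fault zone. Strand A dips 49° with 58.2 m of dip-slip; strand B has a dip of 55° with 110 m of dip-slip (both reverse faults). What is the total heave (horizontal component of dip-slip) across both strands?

heave_A = 58.2 × cos(49°) = 38.18 m
heave_B = 110 × cos(55°) = 63.09 m
total = 38.18 + 63.09 = 101 m

101 m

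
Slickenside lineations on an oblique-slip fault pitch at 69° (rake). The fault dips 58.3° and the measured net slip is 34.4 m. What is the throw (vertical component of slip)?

27.3 m

dip-slip = net slip × sin(rake) = 34.4 m × sin(69°) = 32.12 m
throw = dip-slip × sin(dip) = 32.12 × sin(58.3°) = 27.3 m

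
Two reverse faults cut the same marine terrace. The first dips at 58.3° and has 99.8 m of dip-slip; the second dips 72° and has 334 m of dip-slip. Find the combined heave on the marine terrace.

heave_A = 99.8 × cos(58.3°) = 52.44 m
heave_B = 334 × cos(72°) = 103.2 m
total = 52.44 + 103.2 = 156 m

156 m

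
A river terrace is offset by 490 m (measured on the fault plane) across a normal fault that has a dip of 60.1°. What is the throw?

throw = dip-slip × sin(dip) = 490 m × sin(60.1°) = 425 m

425 m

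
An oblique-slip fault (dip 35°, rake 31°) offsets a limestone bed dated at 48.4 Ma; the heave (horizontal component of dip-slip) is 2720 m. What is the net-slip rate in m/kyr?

0.133 m/kyr

dip-slip = heave / cos(dip) = 2720 / cos(35°) = 3321 m
net slip = dip-slip / sin(rake) = 3321 / sin(31°) = 6447 m
rate = 6447 m / 48.4 Ma = 0.000133 m/yr = 0.133 m/kyr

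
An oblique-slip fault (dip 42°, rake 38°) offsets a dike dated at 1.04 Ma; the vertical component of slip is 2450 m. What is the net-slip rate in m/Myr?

dip-slip = throw / sin(dip) = 2450 / sin(42°) = 3661 m
net slip = dip-slip / sin(rake) = 3661 / sin(38°) = 5947 m
rate = 5947 m / 1.04 Ma = 0.00572 m/yr = 5720 m/Myr

5720 m/Myr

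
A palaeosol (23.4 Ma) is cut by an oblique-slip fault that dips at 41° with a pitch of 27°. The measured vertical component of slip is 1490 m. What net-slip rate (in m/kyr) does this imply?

dip-slip = throw / sin(dip) = 1490 / sin(41°) = 2271 m
net slip = dip-slip / sin(rake) = 2271 / sin(27°) = 5003 m
rate = 5003 m / 23.4 Ma = 0.000214 m/yr = 0.214 m/kyr

0.214 m/kyr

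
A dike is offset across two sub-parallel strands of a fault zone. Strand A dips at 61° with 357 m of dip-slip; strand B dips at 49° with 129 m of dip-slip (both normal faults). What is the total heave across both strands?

258 m

heave_A = 357 × cos(61°) = 173.1 m
heave_B = 129 × cos(49°) = 84.63 m
total = 173.1 + 84.63 = 258 m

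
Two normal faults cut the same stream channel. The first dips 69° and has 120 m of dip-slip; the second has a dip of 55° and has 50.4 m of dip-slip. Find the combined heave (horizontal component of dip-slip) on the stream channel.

71.9 m

heave_A = 120 × cos(69°) = 43 m
heave_B = 50.4 × cos(55°) = 28.91 m
total = 43 + 28.91 = 71.9 m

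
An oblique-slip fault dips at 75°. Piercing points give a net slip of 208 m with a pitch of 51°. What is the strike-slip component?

strike-slip = net slip × cos(rake) = 208 m × cos(51°) = 131 m

131 m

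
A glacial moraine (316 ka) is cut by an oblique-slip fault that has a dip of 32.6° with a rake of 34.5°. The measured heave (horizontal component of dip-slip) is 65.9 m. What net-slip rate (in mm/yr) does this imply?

dip-slip = heave / cos(dip) = 65.9 / cos(32.6°) = 78.22 m
net slip = dip-slip / sin(rake) = 78.22 / sin(34.5°) = 138.1 m
rate = 138.1 m / 316 ka = 0.000437 m/yr = 0.437 mm/yr

0.437 mm/yr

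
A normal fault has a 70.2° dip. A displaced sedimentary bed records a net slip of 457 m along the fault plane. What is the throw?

throw = dip-slip × sin(dip) = 457 m × sin(70.2°) = 430 m

430 m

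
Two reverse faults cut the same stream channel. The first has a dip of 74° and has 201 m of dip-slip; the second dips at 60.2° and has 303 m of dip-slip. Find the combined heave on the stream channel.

206 m

heave_A = 201 × cos(74°) = 55.40 m
heave_B = 303 × cos(60.2°) = 150.6 m
total = 55.40 + 150.6 = 206 m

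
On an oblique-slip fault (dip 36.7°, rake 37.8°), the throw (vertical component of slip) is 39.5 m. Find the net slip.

108 m

dip-slip = throw / sin(dip) = 39.5 / sin(36.7°) = 66.09 m
net slip = dip-slip / sin(rake) = 66.09 / sin(37.8°) = 108 m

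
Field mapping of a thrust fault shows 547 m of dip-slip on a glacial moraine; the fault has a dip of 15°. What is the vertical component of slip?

throw = dip-slip × sin(dip) = 547 m × sin(15°) = 142 m

142 m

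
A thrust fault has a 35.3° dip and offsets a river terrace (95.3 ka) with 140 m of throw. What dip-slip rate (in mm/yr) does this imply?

dip-slip = throw / sin(dip) = 140 m / sin(35.3°) = 242.3 m
rate = 242.3 m / 95.3 ka = 0.00254 m/yr = 2.54 mm/yr

2.54 mm/yr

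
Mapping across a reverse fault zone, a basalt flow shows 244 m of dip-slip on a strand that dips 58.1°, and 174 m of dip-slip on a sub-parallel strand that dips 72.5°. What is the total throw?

throw_A = 244 × sin(58.1°) = 207.1 m
throw_B = 174 × sin(72.5°) = 165.9 m
total = 207.1 + 165.9 = 373 m

373 m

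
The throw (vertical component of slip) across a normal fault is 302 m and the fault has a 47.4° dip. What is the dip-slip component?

dip-slip = throw / sin(dip) = 302 / sin(47.4°) = 410 m

410 m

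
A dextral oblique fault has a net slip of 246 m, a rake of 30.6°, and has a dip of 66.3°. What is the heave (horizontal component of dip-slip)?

50.3 m

dip-slip = net slip × sin(rake) = 246 m × sin(30.6°) = 125.2 m
heave = dip-slip × cos(dip) = 125.2 × cos(66.3°) = 50.3 m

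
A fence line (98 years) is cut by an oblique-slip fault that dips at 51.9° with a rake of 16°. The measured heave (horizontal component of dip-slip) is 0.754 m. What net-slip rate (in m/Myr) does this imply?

dip-slip = heave / cos(dip) = 0.754 / cos(51.9°) = 1.222 m
net slip = dip-slip / sin(rake) = 1.222 / sin(16°) = 4.433 m
rate = 4.433 m / 98 years = 0.0452 m/yr = 45200 m/Myr

45200 m/Myr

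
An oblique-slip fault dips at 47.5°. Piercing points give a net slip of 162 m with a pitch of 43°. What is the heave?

74.6 m

dip-slip = net slip × sin(rake) = 162 m × sin(43°) = 110.5 m
heave = dip-slip × cos(dip) = 110.5 × cos(47.5°) = 74.6 m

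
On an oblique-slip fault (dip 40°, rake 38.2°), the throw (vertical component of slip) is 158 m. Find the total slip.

dip-slip = throw / sin(dip) = 158 / sin(40°) = 245.8 m
net slip = dip-slip / sin(rake) = 245.8 / sin(38.2°) = 397 m

397 m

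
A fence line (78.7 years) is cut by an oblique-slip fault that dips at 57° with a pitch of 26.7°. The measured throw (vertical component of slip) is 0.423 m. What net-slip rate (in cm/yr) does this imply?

1.43 cm/yr

dip-slip = throw / sin(dip) = 0.423 / sin(57°) = 0.5044 m
net slip = dip-slip / sin(rake) = 0.5044 / sin(26.7°) = 1.123 m
rate = 1.123 m / 78.7 years = 0.0143 m/yr = 1.43 cm/yr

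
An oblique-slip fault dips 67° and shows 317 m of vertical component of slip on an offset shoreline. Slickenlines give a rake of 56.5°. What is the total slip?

413 m

dip-slip = throw / sin(dip) = 317 / sin(67°) = 344.4 m
net slip = dip-slip / sin(rake) = 344.4 / sin(56.5°) = 413 m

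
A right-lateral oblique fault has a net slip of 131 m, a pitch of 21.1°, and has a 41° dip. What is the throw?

dip-slip = net slip × sin(rake) = 131 m × sin(21.1°) = 47.16 m
throw = dip-slip × sin(dip) = 47.16 × sin(41°) = 30.9 m

30.9 m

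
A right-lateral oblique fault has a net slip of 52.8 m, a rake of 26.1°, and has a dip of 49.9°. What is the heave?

dip-slip = net slip × sin(rake) = 52.8 m × sin(26.1°) = 23.23 m
heave = dip-slip × cos(dip) = 23.23 × cos(49.9°) = 15 m

15 m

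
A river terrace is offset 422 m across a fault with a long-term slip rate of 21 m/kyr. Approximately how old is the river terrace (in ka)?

age = offset / rate = 422 m / (21 m/kyr) = 20100 yr = 20.1 ka

20.1 ka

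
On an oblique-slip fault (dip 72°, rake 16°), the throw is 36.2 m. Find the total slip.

dip-slip = throw / sin(dip) = 36.2 / sin(72°) = 38.06 m
net slip = dip-slip / sin(rake) = 38.06 / sin(16°) = 138 m

138 m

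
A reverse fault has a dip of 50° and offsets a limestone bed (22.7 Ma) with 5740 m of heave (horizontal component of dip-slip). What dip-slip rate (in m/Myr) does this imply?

dip-slip = heave / cos(dip) = 5740 m / cos(50°) = 8930 m
rate = 8930 m / 22.7 Ma = 0.000393 m/yr = 393 m/Myr

393 m/Myr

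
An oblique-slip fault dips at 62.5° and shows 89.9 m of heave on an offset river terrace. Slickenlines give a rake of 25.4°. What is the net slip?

454 m

dip-slip = heave / cos(dip) = 89.9 / cos(62.5°) = 194.7 m
net slip = dip-slip / sin(rake) = 194.7 / sin(25.4°) = 454 m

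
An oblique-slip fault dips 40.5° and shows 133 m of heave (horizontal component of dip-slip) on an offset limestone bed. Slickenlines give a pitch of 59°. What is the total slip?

204 m

dip-slip = heave / cos(dip) = 133 / cos(40.5°) = 174.9 m
net slip = dip-slip / sin(rake) = 174.9 / sin(59°) = 204 m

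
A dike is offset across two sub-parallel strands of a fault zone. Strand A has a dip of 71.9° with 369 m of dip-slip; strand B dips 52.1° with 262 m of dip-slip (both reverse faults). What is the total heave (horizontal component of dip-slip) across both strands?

276 m

heave_A = 369 × cos(71.9°) = 114.6 m
heave_B = 262 × cos(52.1°) = 160.9 m
total = 114.6 + 160.9 = 276 m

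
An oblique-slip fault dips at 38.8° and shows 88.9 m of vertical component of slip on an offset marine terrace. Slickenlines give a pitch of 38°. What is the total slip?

dip-slip = throw / sin(dip) = 88.9 / sin(38.8°) = 141.9 m
net slip = dip-slip / sin(rake) = 141.9 / sin(38°) = 230 m

230 m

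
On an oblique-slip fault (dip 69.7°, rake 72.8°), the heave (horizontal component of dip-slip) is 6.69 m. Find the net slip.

dip-slip = heave / cos(dip) = 6.69 / cos(69.7°) = 19.28 m
net slip = dip-slip / sin(rake) = 19.28 / sin(72.8°) = 20.2 m

20.2 m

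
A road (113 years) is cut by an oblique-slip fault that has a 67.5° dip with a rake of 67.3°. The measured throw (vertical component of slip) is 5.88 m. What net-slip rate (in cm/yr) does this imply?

6.11 cm/yr

dip-slip = throw / sin(dip) = 5.88 / sin(67.5°) = 6.364 m
net slip = dip-slip / sin(rake) = 6.364 / sin(67.3°) = 6.899 m
rate = 6.899 m / 113 years = 0.0611 m/yr = 6.11 cm/yr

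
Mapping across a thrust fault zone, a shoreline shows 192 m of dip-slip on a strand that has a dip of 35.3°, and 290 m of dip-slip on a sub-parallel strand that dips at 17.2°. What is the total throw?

197 m

throw_A = 192 × sin(35.3°) = 110.9 m
throw_B = 290 × sin(17.2°) = 85.76 m
total = 110.9 + 85.76 = 197 m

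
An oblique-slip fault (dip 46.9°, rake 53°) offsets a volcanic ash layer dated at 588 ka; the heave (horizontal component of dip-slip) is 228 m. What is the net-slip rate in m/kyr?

0.711 m/kyr

dip-slip = heave / cos(dip) = 228 / cos(46.9°) = 333.7 m
net slip = dip-slip / sin(rake) = 333.7 / sin(53°) = 417.8 m
rate = 417.8 m / 588 ka = 0.000711 m/yr = 0.711 m/kyr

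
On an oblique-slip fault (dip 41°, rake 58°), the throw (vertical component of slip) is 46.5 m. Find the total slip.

dip-slip = throw / sin(dip) = 46.5 / sin(41°) = 70.88 m
net slip = dip-slip / sin(rake) = 70.88 / sin(58°) = 83.6 m

83.6 m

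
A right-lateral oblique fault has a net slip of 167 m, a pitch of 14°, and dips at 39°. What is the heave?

31.4 m

dip-slip = net slip × sin(rake) = 167 m × sin(14°) = 40.40 m
heave = dip-slip × cos(dip) = 40.40 × cos(39°) = 31.4 m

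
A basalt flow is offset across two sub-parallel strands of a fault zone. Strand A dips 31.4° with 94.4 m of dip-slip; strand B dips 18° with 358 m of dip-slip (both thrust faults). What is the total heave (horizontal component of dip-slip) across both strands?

heave_A = 94.4 × cos(31.4°) = 80.58 m
heave_B = 358 × cos(18°) = 340.5 m
total = 80.58 + 340.5 = 421 m

421 m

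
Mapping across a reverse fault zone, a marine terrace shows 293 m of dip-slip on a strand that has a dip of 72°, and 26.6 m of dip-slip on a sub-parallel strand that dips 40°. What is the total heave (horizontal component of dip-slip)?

111 m

heave_A = 293 × cos(72°) = 90.54 m
heave_B = 26.6 × cos(40°) = 20.38 m
total = 90.54 + 20.38 = 111 m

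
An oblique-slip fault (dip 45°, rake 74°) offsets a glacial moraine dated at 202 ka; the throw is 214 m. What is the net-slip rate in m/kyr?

1.56 m/kyr

dip-slip = throw / sin(dip) = 214 / sin(45°) = 302.6 m
net slip = dip-slip / sin(rake) = 302.6 / sin(74°) = 314.8 m
rate = 314.8 m / 202 ka = 0.00156 m/yr = 1.56 m/kyr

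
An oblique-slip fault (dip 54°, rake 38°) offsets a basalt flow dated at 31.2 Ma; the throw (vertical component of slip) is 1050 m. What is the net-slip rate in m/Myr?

dip-slip = throw / sin(dip) = 1050 / sin(54°) = 1298 m
net slip = dip-slip / sin(rake) = 1298 / sin(38°) = 2108 m
rate = 2108 m / 31.2 Ma = 0.0000676 m/yr = 67.6 m/Myr

67.6 m/Myr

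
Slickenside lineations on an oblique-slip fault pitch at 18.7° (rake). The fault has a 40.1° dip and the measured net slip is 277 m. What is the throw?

dip-slip = net slip × sin(rake) = 277 m × sin(18.7°) = 88.81 m
throw = dip-slip × sin(dip) = 88.81 × sin(40.1°) = 57.2 m

57.2 m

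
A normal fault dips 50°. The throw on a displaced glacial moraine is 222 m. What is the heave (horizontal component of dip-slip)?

186 m

heave = throw / tan(dip) = 222 / tan(50°) = 186 m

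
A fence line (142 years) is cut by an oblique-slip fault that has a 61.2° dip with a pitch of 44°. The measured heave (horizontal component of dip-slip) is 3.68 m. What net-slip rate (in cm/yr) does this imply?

dip-slip = heave / cos(dip) = 3.68 / cos(61.2°) = 7.639 m
net slip = dip-slip / sin(rake) = 7.639 / sin(44°) = 11 m
rate = 11 m / 142 years = 0.0774 m/yr = 7.74 cm/yr

7.74 cm/yr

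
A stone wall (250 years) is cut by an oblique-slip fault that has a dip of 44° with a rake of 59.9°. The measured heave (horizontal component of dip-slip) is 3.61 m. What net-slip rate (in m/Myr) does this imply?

23200 m/Myr

dip-slip = heave / cos(dip) = 3.61 / cos(44°) = 5.018 m
net slip = dip-slip / sin(rake) = 5.018 / sin(59.9°) = 5.801 m
rate = 5.801 m / 250 years = 0.0232 m/yr = 23200 m/Myr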